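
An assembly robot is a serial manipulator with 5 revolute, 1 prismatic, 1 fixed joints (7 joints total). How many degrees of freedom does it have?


Given: serial robot with 5 revolute, 1 prismatic, 1 fixed joints
DOF contribution per joint type: revolute=1, prismatic=1, spherical=3, fixed=0
DOF = 5*1 + 1*1 + 1*0
DOF = 6

6


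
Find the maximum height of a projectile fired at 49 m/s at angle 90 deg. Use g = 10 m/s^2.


Given: v0 = 49 m/s, theta = 90 deg, g = 10 m/s^2
sin^2(90) = 1
Using H = v0^2 * sin^2(theta) / (2*g)
H = 49^2 * 1 / (2*10)
H = 2401 * 1 / 20
H = 2401 / 20
H = 2401/20 m

2401/20 m


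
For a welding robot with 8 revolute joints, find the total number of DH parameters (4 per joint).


Given: 8 joints, 4 DH parameters per joint (d, theta, a, alpha)
Total DH parameters = number_of_joints * 4
Total = 8 * 4
Total = 32

32


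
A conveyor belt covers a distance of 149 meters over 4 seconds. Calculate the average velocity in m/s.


Given: distance d = 149 m, time t = 4 s
Using v = d / t
v = 149 / 4
v = 149/4 m/s

149/4 m/s


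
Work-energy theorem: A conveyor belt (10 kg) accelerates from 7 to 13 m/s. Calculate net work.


Given: m = 10 kg, v0 = 7 m/s, v = 13 m/s
Using W = (1/2)*m*(v^2 - v0^2)
v^2 = 13^2 = 169
v0^2 = 7^2 = 49
v^2 - v0^2 = 169 - 49 = 120
W = (1/2)*10*120 = 600 J

600 J


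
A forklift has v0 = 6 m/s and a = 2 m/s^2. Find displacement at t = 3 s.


Given: v0 = 6 m/s, a = 2 m/s^2, t = 3 s
Using s = v0*t + (1/2)*a*t^2
s = 6*3 + (1/2)*2*3^2
s = 18 + (1/2)*18
s = 18 + 9
s = 27

27 m


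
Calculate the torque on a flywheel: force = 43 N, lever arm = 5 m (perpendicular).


Given: F = 43 N, r = 5 m, angle = 90 deg (perpendicular)
Using tau = F * r * sin(90)
sin(90) = 1
tau = 43 * 5 * 1
tau = 215 Nm

215 Nm


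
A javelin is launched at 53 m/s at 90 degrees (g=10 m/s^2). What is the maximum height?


Given: v0 = 53 m/s, theta = 90 deg, g = 10 m/s^2
sin^2(90) = 1
Using H = v0^2 * sin^2(theta) / (2*g)
H = 53^2 * 1 / (2*10)
H = 2809 * 1 / 20
H = 2809 / 20
H = 2809/20 m

2809/20 m


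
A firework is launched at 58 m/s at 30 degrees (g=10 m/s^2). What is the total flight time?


Given: v0 = 58 m/s, theta = 30 deg, g = 10 m/s^2
sin(30) = 1/2
Using T = 2*v0*sin(theta) / g
T = 2*58*1/2 / 10
T = 58 / 10
T = 29/5 s

29/5 s


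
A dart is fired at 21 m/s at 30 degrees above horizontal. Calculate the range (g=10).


Given: v0 = 21 m/s, theta = 30 deg, g = 10 m/s^2
sin(2*30) = sin(60) = sqrt(3)/2
Using R = v0^2 * sin(2*theta) / g
R = 21^2 * (sqrt(3)/2) / 10
R = 441 * sqrt(3) / 20
R = 441/20*sqrt(3) m

441/20*sqrt(3) m


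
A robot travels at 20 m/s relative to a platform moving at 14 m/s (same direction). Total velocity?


Given: object velocity = 20 m/s, platform velocity = 14 m/s (same direction)
Using classical velocity addition: v_total = v_object + v_platform
v_total = 20 + 14
v_total = 34 m/s

34 m/s


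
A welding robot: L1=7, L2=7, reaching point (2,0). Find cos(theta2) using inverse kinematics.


Given: L1 = 7, L2 = 7, target (x, y) = (2, 0)
Using cos(theta2) = (x^2 + y^2 - L1^2 - L2^2) / (2*L1*L2)
x^2 + y^2 = 2^2 + 0 = 4
L1^2 + L2^2 = 49 + 49 = 98
Numerator = 4 - 98 = -94
Denominator = 2*7*7 = 98
cos(theta2) = -94/98 = -47/49

-47/49


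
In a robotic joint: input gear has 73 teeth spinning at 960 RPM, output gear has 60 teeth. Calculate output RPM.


Given: N1 = 73 teeth, w1 = 960 RPM, N2 = 60 teeth
Using N1*w1 = N2*w2
w2 = N1*w1 / N2
w2 = 73*960 / 60
w2 = 70080 / 60
w2 = 1168 RPM

1168 RPM


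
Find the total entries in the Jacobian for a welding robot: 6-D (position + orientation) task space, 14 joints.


Given: task space dimension = 6, joints = 14
Jacobian is a 6 x 14 matrix
Total entries = rows * columns
Total = 6 * 14
Total = 84

84


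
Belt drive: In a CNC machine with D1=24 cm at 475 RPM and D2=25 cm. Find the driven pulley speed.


Given: D1 = 24 cm, w1 = 475 RPM, D2 = 25 cm
Using D1*w1 = D2*w2
w2 = D1*w1 / D2
w2 = 24*475 / 25
w2 = 11400 / 25
w2 = 456 RPM

456 RPM


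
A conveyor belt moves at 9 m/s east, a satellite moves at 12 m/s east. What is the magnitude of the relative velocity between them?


Given: v_A = 9 m/s east, v_B = 12 m/s east
Both move in the same direction; relative speed = |v_A - v_B|
|9 - 12| = |-3|
= 3 m/s

3 m/s


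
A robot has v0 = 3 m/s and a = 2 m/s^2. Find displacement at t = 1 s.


Given: v0 = 3 m/s, a = 2 m/s^2, t = 1 s
Using s = v0*t + (1/2)*a*t^2
s = 3*1 + (1/2)*2*1^2
s = 3 + (1/2)*2
s = 3 + 1
s = 4

4 m


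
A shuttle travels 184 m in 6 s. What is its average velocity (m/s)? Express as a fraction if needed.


Given: distance d = 184 m, time t = 6 s
Using v = d / t
v = 184 / 6
v = 92/3 m/s

92/3 m/s


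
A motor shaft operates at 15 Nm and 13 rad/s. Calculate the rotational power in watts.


Given: tau = 15 Nm, omega = 13 rad/s
Using P = tau * omega
P = 15 * 13
P = 195 W

195 W


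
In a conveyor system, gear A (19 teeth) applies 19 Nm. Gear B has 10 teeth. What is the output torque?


Given: N1 = 19, N2 = 10, T1 = 19 Nm
Using T2/T1 = N2/N1
T2 = T1 * N2 / N1
T2 = 19 * 10 / 19
T2 = 190 / 19
T2 = 10 Nm

10 Nm


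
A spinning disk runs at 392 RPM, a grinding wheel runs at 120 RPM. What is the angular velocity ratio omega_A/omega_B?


Given: RPM_A = 392, RPM_B = 120
omega = 2*pi*RPM/60, so omega_A/omega_B = RPM_A / RPM_B
omega_A/omega_B = 392 / 120
omega_A/omega_B = 49/15

49/15


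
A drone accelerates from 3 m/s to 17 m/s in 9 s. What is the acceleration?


Given: initial velocity v0 = 3 m/s, final velocity v = 17 m/s, time t = 9 s
Using a = (v - v0) / t
a = (17 - 3) / 9
a = 14 / 9
a = 14/9 m/s^2

14/9 m/s^2


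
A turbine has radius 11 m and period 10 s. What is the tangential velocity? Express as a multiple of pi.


Given: radius r = 11 m, period T = 10 s
Using v = 2*pi*r / T
v = 2*pi*11 / 10
v = 22*pi / 10
v = 11/5*pi m/s

11/5*pi m/s


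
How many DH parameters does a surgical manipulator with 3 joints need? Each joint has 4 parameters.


Given: 3 joints, 4 DH parameters per joint (d, theta, a, alpha)
Total DH parameters = number_of_joints * 4
Total = 3 * 4
Total = 12

12


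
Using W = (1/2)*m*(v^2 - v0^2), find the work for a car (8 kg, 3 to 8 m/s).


Given: m = 8 kg, v0 = 3 m/s, v = 8 m/s
Using W = (1/2)*m*(v^2 - v0^2)
v^2 = 8^2 = 64
v0^2 = 3^2 = 9
v^2 - v0^2 = 64 - 9 = 55
W = (1/2)*8*55 = 220 J

220 J


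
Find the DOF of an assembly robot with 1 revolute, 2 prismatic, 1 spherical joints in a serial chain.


Given: serial robot with 1 revolute, 2 prismatic, 1 spherical joints
DOF contribution per joint type: revolute=1, prismatic=1, spherical=3, fixed=0
DOF = 1*1 + 2*1 + 1*3
DOF = 6

6


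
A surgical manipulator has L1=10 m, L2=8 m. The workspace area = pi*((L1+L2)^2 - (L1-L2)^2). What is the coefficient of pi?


Given: L1 = 10, L2 = 8
(L1+L2)^2 = (18)^2 = 324
(L1-L2)^2 = (2)^2 = 4
Difference = 324 - 4 = 320
This equals 4*L1*L2 = 4*10*8 = 320
Workspace area = 320*pi

320


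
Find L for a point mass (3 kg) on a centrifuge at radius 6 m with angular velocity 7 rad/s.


Given: m = 3 kg, r = 6 m, omega = 7 rad/s
For a point mass: I = m*r^2
I = 3*6^2 = 3*36 = 108
L = I*omega = 108*7
L = 756 kg*m^2/s

756 kg*m^2/s


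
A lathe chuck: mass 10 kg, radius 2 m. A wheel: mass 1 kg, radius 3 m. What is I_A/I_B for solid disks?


Given: M1=10 kg, R1=2 m, M2=1 kg, R2=3 m
For a disk: I = (1/2)*M*R^2, so I_A/I_B = (M1*R1^2)/(M2*R2^2)
M1*R1^2 = 10*4 = 40
M2*R2^2 = 1*9 = 9
I_A/I_B = 40/9 = 40/9

40/9


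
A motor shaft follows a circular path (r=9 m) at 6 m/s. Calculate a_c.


Given: v = 6 m/s, r = 9 m
Using a_c = v^2 / r
a_c = 6^2 / 9
a_c = 36 / 9
a_c = 4 m/s^2

4 m/s^2


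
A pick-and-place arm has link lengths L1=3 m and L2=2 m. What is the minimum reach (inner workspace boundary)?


Given: L1 = 3 m, L2 = 2 m
For a 2-link planar arm, min reach = |L1 - L2| (second link folded back)
Min reach = |3 - 2|
Min reach = 1 m

1 m


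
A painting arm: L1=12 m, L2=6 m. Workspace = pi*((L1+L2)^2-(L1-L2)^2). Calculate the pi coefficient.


Given: L1 = 12, L2 = 6
(L1+L2)^2 = (18)^2 = 324
(L1-L2)^2 = (6)^2 = 36
Difference = 324 - 36 = 288
This equals 4*L1*L2 = 4*12*6 = 288
Workspace area = 288*pi

288


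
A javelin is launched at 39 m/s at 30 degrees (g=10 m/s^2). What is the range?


Given: v0 = 39 m/s, theta = 30 deg, g = 10 m/s^2
sin(2*30) = sin(60) = sqrt(3)/2
Using R = v0^2 * sin(2*theta) / g
R = 39^2 * (sqrt(3)/2) / 10
R = 1521 * sqrt(3) / 20
R = 1521/20*sqrt(3) m

1521/20*sqrt(3) m


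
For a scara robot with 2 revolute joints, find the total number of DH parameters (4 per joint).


Given: 2 joints, 4 DH parameters per joint (d, theta, a, alpha)
Total DH parameters = number_of_joints * 4
Total = 2 * 4
Total = 8

8


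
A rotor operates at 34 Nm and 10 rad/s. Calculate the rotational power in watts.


Given: tau = 34 Nm, omega = 10 rad/s
Using P = tau * omega
P = 34 * 10
P = 340 W

340 W


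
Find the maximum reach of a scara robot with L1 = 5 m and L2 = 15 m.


Given: L1 = 5 m, L2 = 15 m
For a 2-link planar arm, max reach = L1 + L2 (fully extended)
Max reach = 5 + 15
Max reach = 20 m

20 m


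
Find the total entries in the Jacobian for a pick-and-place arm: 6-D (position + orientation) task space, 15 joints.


Given: task space dimension = 6, joints = 15
Jacobian is a 6 x 15 matrix
Total entries = rows * columns
Total = 6 * 15
Total = 90

90


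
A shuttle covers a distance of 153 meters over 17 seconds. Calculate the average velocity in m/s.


Given: distance d = 153 m, time t = 17 s
Using v = d / t
v = 153 / 17
v = 9 m/s

9 m/s


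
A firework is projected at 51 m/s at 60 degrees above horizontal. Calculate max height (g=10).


Given: v0 = 51 m/s, theta = 60 deg, g = 10 m/s^2
sin^2(60) = 3/4
Using H = v0^2 * sin^2(theta) / (2*g)
H = 51^2 * 3/4 / (2*10)
H = 2601 * 3/4 / 20
H = 7803/4 / 20
H = 7803/80 m

7803/80 m


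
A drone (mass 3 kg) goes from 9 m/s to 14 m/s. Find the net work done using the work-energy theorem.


Given: m = 3 kg, v0 = 9 m/s, v = 14 m/s
Using W = (1/2)*m*(v^2 - v0^2)
v^2 = 14^2 = 196
v0^2 = 9^2 = 81
v^2 - v0^2 = 196 - 81 = 115
W = (1/2)*3*115 = 345/2 J

345/2 J


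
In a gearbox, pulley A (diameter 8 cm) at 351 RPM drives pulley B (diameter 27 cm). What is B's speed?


Given: D1 = 8 cm, w1 = 351 RPM, D2 = 27 cm
Using D1*w1 = D2*w2
w2 = D1*w1 / D2
w2 = 8*351 / 27
w2 = 2808 / 27
w2 = 104 RPM

104 RPM


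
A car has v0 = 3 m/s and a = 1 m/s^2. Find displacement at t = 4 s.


Given: v0 = 3 m/s, a = 1 m/s^2, t = 4 s
Using s = v0*t + (1/2)*a*t^2
s = 3*4 + (1/2)*1*4^2
s = 12 + (1/2)*16
s = 12 + 8
s = 20

20 m


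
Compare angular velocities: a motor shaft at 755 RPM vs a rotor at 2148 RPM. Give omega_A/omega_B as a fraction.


Given: RPM_A = 755, RPM_B = 2148
omega = 2*pi*RPM/60, so omega_A/omega_B = RPM_A / RPM_B
omega_A/omega_B = 755 / 2148
omega_A/omega_B = 755/2148

755/2148


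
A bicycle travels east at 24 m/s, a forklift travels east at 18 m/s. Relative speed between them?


Given: v_A = 24 m/s east, v_B = 18 m/s east
Both move in the same direction; relative speed = |v_A - v_B|
|24 - 18| = |6|
= 6 m/s

6 m/s


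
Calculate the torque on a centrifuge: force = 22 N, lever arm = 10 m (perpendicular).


Given: F = 22 N, r = 10 m, angle = 90 deg (perpendicular)
Using tau = F * r * sin(90)
sin(90) = 1
tau = 22 * 10 * 1
tau = 220 Nm

220 Nm


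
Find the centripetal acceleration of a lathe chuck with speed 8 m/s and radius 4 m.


Given: v = 8 m/s, r = 4 m
Using a_c = v^2 / r
a_c = 8^2 / 4
a_c = 64 / 4
a_c = 16 m/s^2

16 m/s^2


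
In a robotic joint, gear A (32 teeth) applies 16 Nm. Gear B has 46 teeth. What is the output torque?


Given: N1 = 32, N2 = 46, T1 = 16 Nm
Using T2/T1 = N2/N1
T2 = T1 * N2 / N1
T2 = 16 * 46 / 32
T2 = 736 / 32
T2 = 23 Nm

23 Nm


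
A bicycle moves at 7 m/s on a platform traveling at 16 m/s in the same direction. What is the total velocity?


Given: object velocity = 7 m/s, platform velocity = 16 m/s (same direction)
Using classical velocity addition: v_total = v_object + v_platform
v_total = 7 + 16
v_total = 23 m/s

23 m/s


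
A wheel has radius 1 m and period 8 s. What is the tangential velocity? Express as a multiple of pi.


Given: radius r = 1 m, period T = 8 s
Using v = 2*pi*r / T
v = 2*pi*1 / 8
v = 2*pi / 8
v = 1/4*pi m/s

1/4*pi m/s


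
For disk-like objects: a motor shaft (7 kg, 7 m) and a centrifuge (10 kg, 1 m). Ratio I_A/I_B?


Given: M1=7 kg, R1=7 m, M2=10 kg, R2=1 m
For a disk: I = (1/2)*M*R^2, so I_A/I_B = (M1*R1^2)/(M2*R2^2)
M1*R1^2 = 7*49 = 343
M2*R2^2 = 10*1 = 10
I_A/I_B = 343/10 = 343/10

343/10


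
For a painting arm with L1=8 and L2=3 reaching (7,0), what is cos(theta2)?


Given: L1 = 8, L2 = 3, target (x, y) = (7, 0)
Using cos(theta2) = (x^2 + y^2 - L1^2 - L2^2) / (2*L1*L2)
x^2 + y^2 = 7^2 + 0 = 49
L1^2 + L2^2 = 64 + 9 = 73
Numerator = 49 - 73 = -24
Denominator = 2*8*3 = 48
cos(theta2) = -24/48 = -1/2

-1/2


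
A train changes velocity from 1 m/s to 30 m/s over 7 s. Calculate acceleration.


Given: initial velocity v0 = 1 m/s, final velocity v = 30 m/s, time t = 7 s
Using a = (v - v0) / t
a = (30 - 1) / 7
a = 29 / 7
a = 29/7 m/s^2

29/7 m/s^2


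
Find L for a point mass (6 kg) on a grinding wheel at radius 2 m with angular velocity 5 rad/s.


Given: m = 6 kg, r = 2 m, omega = 5 rad/s
For a point mass: I = m*r^2
I = 6*2^2 = 6*4 = 24
L = I*omega = 24*5
L = 120 kg*m^2/s

120 kg*m^2/s


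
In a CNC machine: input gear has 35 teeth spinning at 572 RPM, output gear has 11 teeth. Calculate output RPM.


Given: N1 = 35 teeth, w1 = 572 RPM, N2 = 11 teeth
Using N1*w1 = N2*w2
w2 = N1*w1 / N2
w2 = 35*572 / 11
w2 = 20020 / 11
w2 = 1820 RPM

1820 RPM


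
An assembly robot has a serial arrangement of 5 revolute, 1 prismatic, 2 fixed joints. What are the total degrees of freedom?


Given: serial robot with 5 revolute, 1 prismatic, 2 fixed joints
DOF contribution per joint type: revolute=1, prismatic=1, spherical=3, fixed=0
DOF = 5*1 + 1*1 + 2*0
DOF = 6

6


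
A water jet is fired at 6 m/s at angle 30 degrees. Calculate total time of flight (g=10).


Given: v0 = 6 m/s, theta = 30 deg, g = 10 m/s^2
sin(30) = 1/2
Using T = 2*v0*sin(theta) / g
T = 2*6*1/2 / 10
T = 6 / 10
T = 3/5 s

3/5 s


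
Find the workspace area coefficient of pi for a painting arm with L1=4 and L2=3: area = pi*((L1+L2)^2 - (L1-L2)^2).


Given: L1 = 4, L2 = 3
(L1+L2)^2 = (7)^2 = 49
(L1-L2)^2 = (1)^2 = 1
Difference = 49 - 1 = 48
This equals 4*L1*L2 = 4*4*3 = 48
Workspace area = 48*pi

48


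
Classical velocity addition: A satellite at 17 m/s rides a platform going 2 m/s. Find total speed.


Given: object velocity = 17 m/s, platform velocity = 2 m/s (same direction)
Using classical velocity addition: v_total = v_object + v_platform
v_total = 17 + 2
v_total = 19 m/s

19 m/s


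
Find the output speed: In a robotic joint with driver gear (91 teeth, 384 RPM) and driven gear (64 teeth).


Given: N1 = 91 teeth, w1 = 384 RPM, N2 = 64 teeth
Using N1*w1 = N2*w2
w2 = N1*w1 / N2
w2 = 91*384 / 64
w2 = 34944 / 64
w2 = 546 RPM

546 RPM


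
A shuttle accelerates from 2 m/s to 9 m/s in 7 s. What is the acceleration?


Given: initial velocity v0 = 2 m/s, final velocity v = 9 m/s, time t = 7 s
Using a = (v - v0) / t
a = (9 - 2) / 7
a = 7 / 7
a = 1 m/s^2

1 m/s^2


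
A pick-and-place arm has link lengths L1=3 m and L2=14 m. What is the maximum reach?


Given: L1 = 3 m, L2 = 14 m
For a 2-link planar arm, max reach = L1 + L2 (fully extended)
Max reach = 3 + 14
Max reach = 17 m

17 m


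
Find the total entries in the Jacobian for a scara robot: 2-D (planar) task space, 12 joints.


Given: task space dimension = 2, joints = 12
Jacobian is a 2 x 12 matrix
Total entries = rows * columns
Total = 2 * 12
Total = 24

24


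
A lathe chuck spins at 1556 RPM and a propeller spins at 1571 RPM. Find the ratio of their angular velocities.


Given: RPM_A = 1556, RPM_B = 1571
omega = 2*pi*RPM/60, so omega_A/omega_B = RPM_A / RPM_B
omega_A/omega_B = 1556 / 1571
omega_A/omega_B = 1556/1571

1556/1571


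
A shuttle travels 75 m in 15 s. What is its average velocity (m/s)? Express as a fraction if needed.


Given: distance d = 75 m, time t = 15 s
Using v = d / t
v = 75 / 15
v = 5 m/s

5 m/s


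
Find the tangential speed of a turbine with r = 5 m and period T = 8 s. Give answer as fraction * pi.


Given: radius r = 5 m, period T = 8 s
Using v = 2*pi*r / T
v = 2*pi*5 / 8
v = 10*pi / 8
v = 5/4*pi m/s

5/4*pi m/s


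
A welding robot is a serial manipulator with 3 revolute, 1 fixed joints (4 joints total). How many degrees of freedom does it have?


Given: serial robot with 3 revolute, 1 fixed joints
DOF contribution per joint type: revolute=1, prismatic=1, spherical=3, fixed=0
DOF = 3*1 + 1*0
DOF = 3

3


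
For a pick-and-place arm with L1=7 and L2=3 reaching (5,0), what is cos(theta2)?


Given: L1 = 7, L2 = 3, target (x, y) = (5, 0)
Using cos(theta2) = (x^2 + y^2 - L1^2 - L2^2) / (2*L1*L2)
x^2 + y^2 = 5^2 + 0 = 25
L1^2 + L2^2 = 49 + 9 = 58
Numerator = 25 - 58 = -33
Denominator = 2*7*3 = 42
cos(theta2) = -33/42 = -11/14

-11/14


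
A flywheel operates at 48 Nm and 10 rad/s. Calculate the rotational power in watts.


Given: tau = 48 Nm, omega = 10 rad/s
Using P = tau * omega
P = 48 * 10
P = 480 W

480 W


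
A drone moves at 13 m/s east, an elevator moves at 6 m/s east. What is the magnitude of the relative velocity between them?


Given: v_A = 13 m/s east, v_B = 6 m/s east
Both move in the same direction; relative speed = |v_A - v_B|
|13 - 6| = |7|
= 7 m/s

7 m/s


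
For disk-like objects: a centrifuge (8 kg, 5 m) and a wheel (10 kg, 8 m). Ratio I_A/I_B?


Given: M1=8 kg, R1=5 m, M2=10 kg, R2=8 m
For a disk: I = (1/2)*M*R^2, so I_A/I_B = (M1*R1^2)/(M2*R2^2)
M1*R1^2 = 8*25 = 200
M2*R2^2 = 10*64 = 640
I_A/I_B = 200/640 = 5/16

5/16


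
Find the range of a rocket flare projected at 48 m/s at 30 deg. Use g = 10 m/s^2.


Given: v0 = 48 m/s, theta = 30 deg, g = 10 m/s^2
sin(2*30) = sin(60) = sqrt(3)/2
Using R = v0^2 * sin(2*theta) / g
R = 48^2 * (sqrt(3)/2) / 10
R = 2304 * sqrt(3) / 20
R = 576/5*sqrt(3) m

576/5*sqrt(3) m


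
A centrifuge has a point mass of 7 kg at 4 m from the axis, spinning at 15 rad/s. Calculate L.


Given: m = 7 kg, r = 4 m, omega = 15 rad/s
For a point mass: I = m*r^2
I = 7*4^2 = 7*16 = 112
L = I*omega = 112*15
L = 1680 kg*m^2/s

1680 kg*m^2/s


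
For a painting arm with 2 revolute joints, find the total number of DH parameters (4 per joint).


Given: 2 joints, 4 DH parameters per joint (d, theta, a, alpha)
Total DH parameters = number_of_joints * 4
Total = 2 * 4
Total = 8

8


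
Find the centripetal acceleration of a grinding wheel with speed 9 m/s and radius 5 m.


Given: v = 9 m/s, r = 5 m
Using a_c = v^2 / r
a_c = 9^2 / 5
a_c = 81 / 5
a_c = 81/5 m/s^2

81/5 m/s^2


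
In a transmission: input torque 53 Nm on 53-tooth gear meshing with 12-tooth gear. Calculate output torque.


Given: N1 = 53, N2 = 12, T1 = 53 Nm
Using T2/T1 = N2/N1
T2 = T1 * N2 / N1
T2 = 53 * 12 / 53
T2 = 636 / 53
T2 = 12 Nm

12 Nm


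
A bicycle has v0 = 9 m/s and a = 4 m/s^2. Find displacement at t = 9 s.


Given: v0 = 9 m/s, a = 4 m/s^2, t = 9 s
Using s = v0*t + (1/2)*a*t^2
s = 9*9 + (1/2)*4*9^2
s = 81 + (1/2)*324
s = 81 + 162
s = 243

243 m


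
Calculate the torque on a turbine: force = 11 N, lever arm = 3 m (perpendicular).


Given: F = 11 N, r = 3 m, angle = 90 deg (perpendicular)
Using tau = F * r * sin(90)
sin(90) = 1
tau = 11 * 3 * 1
tau = 33 Nm

33 Nm


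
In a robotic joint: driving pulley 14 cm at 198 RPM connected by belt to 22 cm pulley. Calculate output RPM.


Given: D1 = 14 cm, w1 = 198 RPM, D2 = 22 cm
Using D1*w1 = D2*w2
w2 = D1*w1 / D2
w2 = 14*198 / 22
w2 = 2772 / 22
w2 = 126 RPM

126 RPM


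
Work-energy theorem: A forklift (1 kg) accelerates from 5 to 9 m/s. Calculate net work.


Given: m = 1 kg, v0 = 5 m/s, v = 9 m/s
Using W = (1/2)*m*(v^2 - v0^2)
v^2 = 9^2 = 81
v0^2 = 5^2 = 25
v^2 - v0^2 = 81 - 25 = 56
W = (1/2)*1*56 = 28 J

28 J


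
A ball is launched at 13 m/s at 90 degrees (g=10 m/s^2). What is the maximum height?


Given: v0 = 13 m/s, theta = 90 deg, g = 10 m/s^2
sin^2(90) = 1
Using H = v0^2 * sin^2(theta) / (2*g)
H = 13^2 * 1 / (2*10)
H = 169 * 1 / 20
H = 169 / 20
H = 169/20 m

169/20 m


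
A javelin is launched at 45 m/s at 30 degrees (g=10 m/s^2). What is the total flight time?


Given: v0 = 45 m/s, theta = 30 deg, g = 10 m/s^2
sin(30) = 1/2
Using T = 2*v0*sin(theta) / g
T = 2*45*1/2 / 10
T = 45 / 10
T = 9/2 s

9/2 s


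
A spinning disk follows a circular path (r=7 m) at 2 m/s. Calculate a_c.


Given: v = 2 m/s, r = 7 m
Using a_c = v^2 / r
a_c = 2^2 / 7
a_c = 4 / 7
a_c = 4/7 m/s^2

4/7 m/s^2


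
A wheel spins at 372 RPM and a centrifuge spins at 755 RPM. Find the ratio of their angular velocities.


Given: RPM_A = 372, RPM_B = 755
omega = 2*pi*RPM/60, so omega_A/omega_B = RPM_A / RPM_B
omega_A/omega_B = 372 / 755
omega_A/omega_B = 372/755

372/755


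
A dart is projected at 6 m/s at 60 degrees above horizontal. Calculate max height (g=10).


Given: v0 = 6 m/s, theta = 60 deg, g = 10 m/s^2
sin^2(60) = 3/4
Using H = v0^2 * sin^2(theta) / (2*g)
H = 6^2 * 3/4 / (2*10)
H = 36 * 3/4 / 20
H = 27 / 20
H = 27/20 m

27/20 m


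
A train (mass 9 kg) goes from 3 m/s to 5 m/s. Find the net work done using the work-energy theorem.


Given: m = 9 kg, v0 = 3 m/s, v = 5 m/s
Using W = (1/2)*m*(v^2 - v0^2)
v^2 = 5^2 = 25
v0^2 = 3^2 = 9
v^2 - v0^2 = 25 - 9 = 16
W = (1/2)*9*16 = 72 J

72 J


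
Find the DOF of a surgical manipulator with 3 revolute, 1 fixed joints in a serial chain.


Given: serial robot with 3 revolute, 1 fixed joints
DOF contribution per joint type: revolute=1, prismatic=1, spherical=3, fixed=0
DOF = 3*1 + 1*0
DOF = 3

3


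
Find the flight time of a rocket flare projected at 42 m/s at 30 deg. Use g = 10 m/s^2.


Given: v0 = 42 m/s, theta = 30 deg, g = 10 m/s^2
sin(30) = 1/2
Using T = 2*v0*sin(theta) / g
T = 2*42*1/2 / 10
T = 42 / 10
T = 21/5 s

21/5 s


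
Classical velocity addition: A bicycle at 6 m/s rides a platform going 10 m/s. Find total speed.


Given: object velocity = 6 m/s, platform velocity = 10 m/s (same direction)
Using classical velocity addition: v_total = v_object + v_platform
v_total = 6 + 10
v_total = 16 m/s

16 m/s


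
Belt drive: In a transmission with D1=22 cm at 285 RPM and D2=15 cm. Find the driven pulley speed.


Given: D1 = 22 cm, w1 = 285 RPM, D2 = 15 cm
Using D1*w1 = D2*w2
w2 = D1*w1 / D2
w2 = 22*285 / 15
w2 = 6270 / 15
w2 = 418 RPM

418 RPM


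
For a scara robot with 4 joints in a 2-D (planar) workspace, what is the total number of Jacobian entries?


Given: task space dimension = 2, joints = 4
Jacobian is a 2 x 4 matrix
Total entries = rows * columns
Total = 2 * 4
Total = 8

8


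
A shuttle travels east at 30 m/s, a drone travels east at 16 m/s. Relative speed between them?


Given: v_A = 30 m/s east, v_B = 16 m/s east
Both move in the same direction; relative speed = |v_A - v_B|
|30 - 16| = |14|
= 14 m/s

14 m/s


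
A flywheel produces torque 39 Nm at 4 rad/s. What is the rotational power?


Given: tau = 39 Nm, omega = 4 rad/s
Using P = tau * omega
P = 39 * 4
P = 156 W

156 W


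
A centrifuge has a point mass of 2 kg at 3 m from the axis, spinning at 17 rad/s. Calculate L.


Given: m = 2 kg, r = 3 m, omega = 17 rad/s
For a point mass: I = m*r^2
I = 2*3^2 = 2*9 = 18
L = I*omega = 18*17
L = 306 kg*m^2/s

306 kg*m^2/s


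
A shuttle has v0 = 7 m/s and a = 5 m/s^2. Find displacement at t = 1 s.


Given: v0 = 7 m/s, a = 5 m/s^2, t = 1 s
Using s = v0*t + (1/2)*a*t^2
s = 7*1 + (1/2)*5*1^2
s = 7 + (1/2)*5
s = 7 + 5/2
s = 19/2

19/2 m


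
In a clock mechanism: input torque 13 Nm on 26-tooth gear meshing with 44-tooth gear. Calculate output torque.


Given: N1 = 26, N2 = 44, T1 = 13 Nm
Using T2/T1 = N2/N1
T2 = T1 * N2 / N1
T2 = 13 * 44 / 26
T2 = 572 / 26
T2 = 22 Nm

22 Nm


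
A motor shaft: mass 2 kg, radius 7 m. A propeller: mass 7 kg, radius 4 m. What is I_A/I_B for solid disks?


Given: M1=2 kg, R1=7 m, M2=7 kg, R2=4 m
For a disk: I = (1/2)*M*R^2, so I_A/I_B = (M1*R1^2)/(M2*R2^2)
M1*R1^2 = 2*49 = 98
M2*R2^2 = 7*16 = 112
I_A/I_B = 98/112 = 7/8

7/8


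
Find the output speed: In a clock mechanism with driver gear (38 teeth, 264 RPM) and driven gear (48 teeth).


Given: N1 = 38 teeth, w1 = 264 RPM, N2 = 48 teeth
Using N1*w1 = N2*w2
w2 = N1*w1 / N2
w2 = 38*264 / 48
w2 = 10032 / 48
w2 = 209 RPM

209 RPM


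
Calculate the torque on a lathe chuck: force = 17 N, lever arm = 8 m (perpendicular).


Given: F = 17 N, r = 8 m, angle = 90 deg (perpendicular)
Using tau = F * r * sin(90)
sin(90) = 1
tau = 17 * 8 * 1
tau = 136 Nm

136 Nm


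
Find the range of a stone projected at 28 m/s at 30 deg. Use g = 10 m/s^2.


Given: v0 = 28 m/s, theta = 30 deg, g = 10 m/s^2
sin(2*30) = sin(60) = sqrt(3)/2
Using R = v0^2 * sin(2*theta) / g
R = 28^2 * (sqrt(3)/2) / 10
R = 784 * sqrt(3) / 20
R = 196/5*sqrt(3) m

196/5*sqrt(3) m


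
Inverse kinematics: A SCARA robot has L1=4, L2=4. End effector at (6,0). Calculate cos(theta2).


Given: L1 = 4, L2 = 4, target (x, y) = (6, 0)
Using cos(theta2) = (x^2 + y^2 - L1^2 - L2^2) / (2*L1*L2)
x^2 + y^2 = 6^2 + 0 = 36
L1^2 + L2^2 = 16 + 16 = 32
Numerator = 36 - 32 = 4
Denominator = 2*4*4 = 32
cos(theta2) = 4/32 = 1/8

1/8


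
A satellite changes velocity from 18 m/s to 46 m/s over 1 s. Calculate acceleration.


Given: initial velocity v0 = 18 m/s, final velocity v = 46 m/s, time t = 1 s
Using a = (v - v0) / t
a = (46 - 18) / 1
a = 28 / 1
a = 28 m/s^2

28 m/s^2


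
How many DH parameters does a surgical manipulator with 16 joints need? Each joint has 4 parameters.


Given: 16 joints, 4 DH parameters per joint (d, theta, a, alpha)
Total DH parameters = number_of_joints * 4
Total = 16 * 4
Total = 64

64


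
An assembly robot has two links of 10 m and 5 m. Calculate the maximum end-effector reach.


Given: L1 = 10 m, L2 = 5 m
For a 2-link planar arm, max reach = L1 + L2 (fully extended)
Max reach = 10 + 5
Max reach = 15 m

15 m


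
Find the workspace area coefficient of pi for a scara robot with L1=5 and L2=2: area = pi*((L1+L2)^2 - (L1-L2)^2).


Given: L1 = 5, L2 = 2
(L1+L2)^2 = (7)^2 = 49
(L1-L2)^2 = (3)^2 = 9
Difference = 49 - 9 = 40
This equals 4*L1*L2 = 4*5*2 = 40
Workspace area = 40*pi

40


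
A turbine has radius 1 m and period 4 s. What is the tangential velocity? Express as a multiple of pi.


Given: radius r = 1 m, period T = 4 s
Using v = 2*pi*r / T
v = 2*pi*1 / 4
v = 2*pi / 4
v = 1/2*pi m/s

1/2*pi m/s


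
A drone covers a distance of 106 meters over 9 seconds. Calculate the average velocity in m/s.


Given: distance d = 106 m, time t = 9 s
Using v = d / t
v = 106 / 9
v = 106/9 m/s

106/9 m/s


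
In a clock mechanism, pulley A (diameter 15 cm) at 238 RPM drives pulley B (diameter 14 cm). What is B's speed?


Given: D1 = 15 cm, w1 = 238 RPM, D2 = 14 cm
Using D1*w1 = D2*w2
w2 = D1*w1 / D2
w2 = 15*238 / 14
w2 = 3570 / 14
w2 = 255 RPM

255 RPM


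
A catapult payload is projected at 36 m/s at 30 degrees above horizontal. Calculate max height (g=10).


Given: v0 = 36 m/s, theta = 30 deg, g = 10 m/s^2
sin^2(30) = 1/4
Using H = v0^2 * sin^2(theta) / (2*g)
H = 36^2 * 1/4 / (2*10)
H = 1296 * 1/4 / 20
H = 324 / 20
H = 81/5 m

81/5 m


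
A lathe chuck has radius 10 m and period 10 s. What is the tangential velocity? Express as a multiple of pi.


Given: radius r = 10 m, period T = 10 s
Using v = 2*pi*r / T
v = 2*pi*10 / 10
v = 20*pi / 10
v = 2*pi m/s

2*pi m/s


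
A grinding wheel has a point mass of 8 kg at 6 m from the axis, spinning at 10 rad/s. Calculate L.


Given: m = 8 kg, r = 6 m, omega = 10 rad/s
For a point mass: I = m*r^2
I = 8*6^2 = 8*36 = 288
L = I*omega = 288*10
L = 2880 kg*m^2/s

2880 kg*m^2/s


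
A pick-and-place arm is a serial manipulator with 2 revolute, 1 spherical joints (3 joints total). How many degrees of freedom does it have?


Given: serial robot with 2 revolute, 1 spherical joints
DOF contribution per joint type: revolute=1, prismatic=1, spherical=3, fixed=0
DOF = 2*1 + 1*3
DOF = 5

5


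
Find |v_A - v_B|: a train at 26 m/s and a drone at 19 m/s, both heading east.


Given: v_A = 26 m/s east, v_B = 19 m/s east
Both move in the same direction; relative speed = |v_A - v_B|
|26 - 19| = |7|
= 7 m/s

7 m/s


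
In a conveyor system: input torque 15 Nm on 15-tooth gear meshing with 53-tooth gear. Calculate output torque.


Given: N1 = 15, N2 = 53, T1 = 15 Nm
Using T2/T1 = N2/N1
T2 = T1 * N2 / N1
T2 = 15 * 53 / 15
T2 = 795 / 15
T2 = 53 Nm

53 Nm


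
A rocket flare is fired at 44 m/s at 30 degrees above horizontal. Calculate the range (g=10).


Given: v0 = 44 m/s, theta = 30 deg, g = 10 m/s^2
sin(2*30) = sin(60) = sqrt(3)/2
Using R = v0^2 * sin(2*theta) / g
R = 44^2 * (sqrt(3)/2) / 10
R = 1936 * sqrt(3) / 20
R = 484/5*sqrt(3) m

484/5*sqrt(3) m


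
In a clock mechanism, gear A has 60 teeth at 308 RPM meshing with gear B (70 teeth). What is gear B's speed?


Given: N1 = 60 teeth, w1 = 308 RPM, N2 = 70 teeth
Using N1*w1 = N2*w2
w2 = N1*w1 / N2
w2 = 60*308 / 70
w2 = 18480 / 70
w2 = 264 RPM

264 RPM


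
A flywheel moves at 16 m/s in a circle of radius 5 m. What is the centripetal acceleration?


Given: v = 16 m/s, r = 5 m
Using a_c = v^2 / r
a_c = 16^2 / 5
a_c = 256 / 5
a_c = 256/5 m/s^2

256/5 m/s^2


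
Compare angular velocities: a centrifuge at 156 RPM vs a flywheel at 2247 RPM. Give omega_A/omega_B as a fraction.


Given: RPM_A = 156, RPM_B = 2247
omega = 2*pi*RPM/60, so omega_A/omega_B = RPM_A / RPM_B
omega_A/omega_B = 156 / 2247
omega_A/omega_B = 52/749

52/749


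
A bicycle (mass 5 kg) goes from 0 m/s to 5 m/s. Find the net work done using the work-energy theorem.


Given: m = 5 kg, v0 = 0 m/s, v = 5 m/s
Using W = (1/2)*m*(v^2 - v0^2)
v^2 = 5^2 = 25
v0^2 = 0^2 = 0
v^2 - v0^2 = 25 - 0 = 25
W = (1/2)*5*25 = 125/2 J

125/2 J


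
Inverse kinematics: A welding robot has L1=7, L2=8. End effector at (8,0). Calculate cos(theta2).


Given: L1 = 7, L2 = 8, target (x, y) = (8, 0)
Using cos(theta2) = (x^2 + y^2 - L1^2 - L2^2) / (2*L1*L2)
x^2 + y^2 = 8^2 + 0 = 64
L1^2 + L2^2 = 49 + 64 = 113
Numerator = 64 - 113 = -49
Denominator = 2*7*8 = 112
cos(theta2) = -49/112 = -7/16

-7/16


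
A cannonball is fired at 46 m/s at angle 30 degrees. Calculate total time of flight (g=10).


Given: v0 = 46 m/s, theta = 30 deg, g = 10 m/s^2
sin(30) = 1/2
Using T = 2*v0*sin(theta) / g
T = 2*46*1/2 / 10
T = 46 / 10
T = 23/5 s

23/5 s


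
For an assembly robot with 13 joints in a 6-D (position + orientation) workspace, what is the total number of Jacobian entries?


Given: task space dimension = 6, joints = 13
Jacobian is a 6 x 13 matrix
Total entries = rows * columns
Total = 6 * 13
Total = 78

78


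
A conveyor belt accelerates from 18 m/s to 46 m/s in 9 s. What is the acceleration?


Given: initial velocity v0 = 18 m/s, final velocity v = 46 m/s, time t = 9 s
Using a = (v - v0) / t
a = (46 - 18) / 9
a = 28 / 9
a = 28/9 m/s^2

28/9 m/s^2


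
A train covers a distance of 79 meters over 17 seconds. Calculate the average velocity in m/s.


Given: distance d = 79 m, time t = 17 s
Using v = d / t
v = 79 / 17
v = 79/17 m/s

79/17 m/s


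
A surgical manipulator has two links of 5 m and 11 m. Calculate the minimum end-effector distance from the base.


Given: L1 = 5 m, L2 = 11 m
For a 2-link planar arm, min reach = |L1 - L2| (second link folded back)
Min reach = |5 - 11|
Min reach = 6 m

6 m


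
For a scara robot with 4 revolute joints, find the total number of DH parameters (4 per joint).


Given: 4 joints, 4 DH parameters per joint (d, theta, a, alpha)
Total DH parameters = number_of_joints * 4
Total = 4 * 4
Total = 16

16


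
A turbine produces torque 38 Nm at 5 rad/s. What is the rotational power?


Given: tau = 38 Nm, omega = 5 rad/s
Using P = tau * omega
P = 38 * 5
P = 190 W

190 W


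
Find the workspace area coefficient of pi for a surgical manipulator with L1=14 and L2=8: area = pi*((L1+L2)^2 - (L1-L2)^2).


Given: L1 = 14, L2 = 8
(L1+L2)^2 = (22)^2 = 484
(L1-L2)^2 = (6)^2 = 36
Difference = 484 - 36 = 448
This equals 4*L1*L2 = 4*14*8 = 448
Workspace area = 448*pi

448


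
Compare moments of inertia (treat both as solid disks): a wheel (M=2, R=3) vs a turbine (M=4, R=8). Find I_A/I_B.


Given: M1=2 kg, R1=3 m, M2=4 kg, R2=8 m
For a disk: I = (1/2)*M*R^2, so I_A/I_B = (M1*R1^2)/(M2*R2^2)
M1*R1^2 = 2*9 = 18
M2*R2^2 = 4*64 = 256
I_A/I_B = 18/256 = 9/128

9/128


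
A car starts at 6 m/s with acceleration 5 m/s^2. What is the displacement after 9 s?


Given: v0 = 6 m/s, a = 5 m/s^2, t = 9 s
Using s = v0*t + (1/2)*a*t^2
s = 6*9 + (1/2)*5*9^2
s = 54 + (1/2)*405
s = 54 + 405/2
s = 513/2

513/2 m


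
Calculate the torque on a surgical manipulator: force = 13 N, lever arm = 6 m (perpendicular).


Given: F = 13 N, r = 6 m, angle = 90 deg (perpendicular)
Using tau = F * r * sin(90)
sin(90) = 1
tau = 13 * 6 * 1
tau = 78 Nm

78 Nm


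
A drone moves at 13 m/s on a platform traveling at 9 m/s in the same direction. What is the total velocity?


Given: object velocity = 13 m/s, platform velocity = 9 m/s (same direction)
Using classical velocity addition: v_total = v_object + v_platform
v_total = 13 + 9
v_total = 22 m/s

22 m/s


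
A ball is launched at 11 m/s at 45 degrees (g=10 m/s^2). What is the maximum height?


Given: v0 = 11 m/s, theta = 45 deg, g = 10 m/s^2
sin^2(45) = 1/2
Using H = v0^2 * sin^2(theta) / (2*g)
H = 11^2 * 1/2 / (2*10)
H = 121 * 1/2 / 20
H = 121/2 / 20
H = 121/40 m

121/40 m


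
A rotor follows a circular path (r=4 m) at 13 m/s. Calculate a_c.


Given: v = 13 m/s, r = 4 m
Using a_c = v^2 / r
a_c = 13^2 / 4
a_c = 169 / 4
a_c = 169/4 m/s^2

169/4 m/s^2


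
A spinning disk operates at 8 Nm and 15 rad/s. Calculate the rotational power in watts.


Given: tau = 8 Nm, omega = 15 rad/s
Using P = tau * omega
P = 8 * 15
P = 120 W

120 W


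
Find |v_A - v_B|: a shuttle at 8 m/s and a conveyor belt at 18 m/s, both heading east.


Given: v_A = 8 m/s east, v_B = 18 m/s east
Both move in the same direction; relative speed = |v_A - v_B|
|8 - 18| = |-10|
= 10 m/s

10 m/s


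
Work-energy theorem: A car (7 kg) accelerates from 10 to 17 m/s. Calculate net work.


Given: m = 7 kg, v0 = 10 m/s, v = 17 m/s
Using W = (1/2)*m*(v^2 - v0^2)
v^2 = 17^2 = 289
v0^2 = 10^2 = 100
v^2 - v0^2 = 289 - 100 = 189
W = (1/2)*7*189 = 1323/2 J

1323/2 J


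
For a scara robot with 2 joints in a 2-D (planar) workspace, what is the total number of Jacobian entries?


Given: task space dimension = 2, joints = 2
Jacobian is a 2 x 2 matrix
Total entries = rows * columns
Total = 2 * 2
Total = 4

4


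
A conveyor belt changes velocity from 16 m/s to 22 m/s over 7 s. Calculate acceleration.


Given: initial velocity v0 = 16 m/s, final velocity v = 22 m/s, time t = 7 s
Using a = (v - v0) / t
a = (22 - 16) / 7
a = 6 / 7
a = 6/7 m/s^2

6/7 m/s^2


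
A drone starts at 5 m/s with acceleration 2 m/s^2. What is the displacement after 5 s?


Given: v0 = 5 m/s, a = 2 m/s^2, t = 5 s
Using s = v0*t + (1/2)*a*t^2
s = 5*5 + (1/2)*2*5^2
s = 25 + (1/2)*50
s = 25 + 25
s = 50

50 m


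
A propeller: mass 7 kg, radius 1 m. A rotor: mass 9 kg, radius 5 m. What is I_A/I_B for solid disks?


Given: M1=7 kg, R1=1 m, M2=9 kg, R2=5 m
For a disk: I = (1/2)*M*R^2, so I_A/I_B = (M1*R1^2)/(M2*R2^2)
M1*R1^2 = 7*1 = 7
M2*R2^2 = 9*25 = 225
I_A/I_B = 7/225 = 7/225

7/225


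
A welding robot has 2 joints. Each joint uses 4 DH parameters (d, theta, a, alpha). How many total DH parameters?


Given: 2 joints, 4 DH parameters per joint (d, theta, a, alpha)
Total DH parameters = number_of_joints * 4
Total = 2 * 4
Total = 8

8


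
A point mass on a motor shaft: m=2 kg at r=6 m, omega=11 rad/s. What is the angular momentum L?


Given: m = 2 kg, r = 6 m, omega = 11 rad/s
For a point mass: I = m*r^2
I = 2*6^2 = 2*36 = 72
L = I*omega = 72*11
L = 792 kg*m^2/s

792 kg*m^2/s


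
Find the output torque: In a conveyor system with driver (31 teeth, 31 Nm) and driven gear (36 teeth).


Given: N1 = 31, N2 = 36, T1 = 31 Nm
Using T2/T1 = N2/N1
T2 = T1 * N2 / N1
T2 = 31 * 36 / 31
T2 = 1116 / 31
T2 = 36 Nm

36 Nm


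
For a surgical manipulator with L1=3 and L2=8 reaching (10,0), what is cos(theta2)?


Given: L1 = 3, L2 = 8, target (x, y) = (10, 0)
Using cos(theta2) = (x^2 + y^2 - L1^2 - L2^2) / (2*L1*L2)
x^2 + y^2 = 10^2 + 0 = 100
L1^2 + L2^2 = 9 + 64 = 73
Numerator = 100 - 73 = 27
Denominator = 2*3*8 = 48
cos(theta2) = 27/48 = 9/16

9/16


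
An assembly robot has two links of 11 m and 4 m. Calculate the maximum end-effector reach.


Given: L1 = 11 m, L2 = 4 m
For a 2-link planar arm, max reach = L1 + L2 (fully extended)
Max reach = 11 + 4
Max reach = 15 m

15 m


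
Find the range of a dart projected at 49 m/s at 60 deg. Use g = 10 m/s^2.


Given: v0 = 49 m/s, theta = 60 deg, g = 10 m/s^2
sin(2*60) = sin(120) = sqrt(3)/2
Using R = v0^2 * sin(2*theta) / g
R = 49^2 * (sqrt(3)/2) / 10
R = 2401 * sqrt(3) / 20
R = 2401/20*sqrt(3) m

2401/20*sqrt(3) m


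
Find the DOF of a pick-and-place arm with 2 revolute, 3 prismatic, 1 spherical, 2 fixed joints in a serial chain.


Given: serial robot with 2 revolute, 3 prismatic, 1 spherical, 2 fixed joints
DOF contribution per joint type: revolute=1, prismatic=1, spherical=3, fixed=0
DOF = 2*1 + 3*1 + 1*3 + 2*0
DOF = 8

8


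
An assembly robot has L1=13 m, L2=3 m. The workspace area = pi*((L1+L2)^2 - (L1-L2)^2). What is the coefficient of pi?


Given: L1 = 13, L2 = 3
(L1+L2)^2 = (16)^2 = 256
(L1-L2)^2 = (10)^2 = 100
Difference = 256 - 100 = 156
This equals 4*L1*L2 = 4*13*3 = 156
Workspace area = 156*pi

156


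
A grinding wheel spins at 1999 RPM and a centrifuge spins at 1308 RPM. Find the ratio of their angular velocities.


Given: RPM_A = 1999, RPM_B = 1308
omega = 2*pi*RPM/60, so omega_A/omega_B = RPM_A / RPM_B
omega_A/omega_B = 1999 / 1308
omega_A/omega_B = 1999/1308

1999/1308


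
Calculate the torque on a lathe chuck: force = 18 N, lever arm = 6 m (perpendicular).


Given: F = 18 N, r = 6 m, angle = 90 deg (perpendicular)
Using tau = F * r * sin(90)
sin(90) = 1
tau = 18 * 6 * 1
tau = 108 Nm

108 Nm


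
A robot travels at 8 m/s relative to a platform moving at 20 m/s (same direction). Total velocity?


Given: object velocity = 8 m/s, platform velocity = 20 m/s (same direction)
Using classical velocity addition: v_total = v_object + v_platform
v_total = 8 + 20
v_total = 28 m/s

28 m/s


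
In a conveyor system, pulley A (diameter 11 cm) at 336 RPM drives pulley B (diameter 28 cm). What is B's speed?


Given: D1 = 11 cm, w1 = 336 RPM, D2 = 28 cm
Using D1*w1 = D2*w2
w2 = D1*w1 / D2
w2 = 11*336 / 28
w2 = 3696 / 28
w2 = 132 RPM

132 RPM


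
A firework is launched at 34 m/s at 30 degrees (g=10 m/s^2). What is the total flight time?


Given: v0 = 34 m/s, theta = 30 deg, g = 10 m/s^2
sin(30) = 1/2
Using T = 2*v0*sin(theta) / g
T = 2*34*1/2 / 10
T = 34 / 10
T = 17/5 s

17/5 s


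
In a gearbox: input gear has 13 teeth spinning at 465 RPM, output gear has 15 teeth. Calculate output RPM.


Given: N1 = 13 teeth, w1 = 465 RPM, N2 = 15 teeth
Using N1*w1 = N2*w2
w2 = N1*w1 / N2
w2 = 13*465 / 15
w2 = 6045 / 15
w2 = 403 RPM

403 RPM


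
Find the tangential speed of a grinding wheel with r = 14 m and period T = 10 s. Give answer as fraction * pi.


Given: radius r = 14 m, period T = 10 s
Using v = 2*pi*r / T
v = 2*pi*14 / 10
v = 28*pi / 10
v = 14/5*pi m/s

14/5*pi m/s
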